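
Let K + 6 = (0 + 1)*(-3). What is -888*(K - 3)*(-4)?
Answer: -42624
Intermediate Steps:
K = -9 (K = -6 + (0 + 1)*(-3) = -6 + 1*(-3) = -6 - 3 = -9)
-888*(K - 3)*(-4) = -888*(-9 - 3)*(-4) = -(-10656)*(-4) = -888*48 = -42624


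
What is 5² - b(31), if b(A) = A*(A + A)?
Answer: -1897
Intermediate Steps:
b(A) = 2*A² (b(A) = A*(2*A) = 2*A²)
5² - b(31) = 5² - 2*31² = 25 - 2*961 = 25 - 1*1922 = 25 - 1922 = -1897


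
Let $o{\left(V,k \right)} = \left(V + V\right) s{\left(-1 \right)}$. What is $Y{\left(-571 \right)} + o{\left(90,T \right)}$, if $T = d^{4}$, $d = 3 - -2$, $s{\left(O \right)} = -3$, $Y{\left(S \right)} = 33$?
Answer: $-507$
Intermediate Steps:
$d = 5$ ($d = 3 + 2 = 5$)
$T = 625$ ($T = 5^{4} = 625$)
$o{\left(V,k \right)} = - 6 V$ ($o{\left(V,k \right)} = \left(V + V\right) \left(-3\right) = 2 V \left(-3\right) = - 6 V$)
$Y{\left(-571 \right)} + o{\left(90,T \right)} = 33 - 540 = -507$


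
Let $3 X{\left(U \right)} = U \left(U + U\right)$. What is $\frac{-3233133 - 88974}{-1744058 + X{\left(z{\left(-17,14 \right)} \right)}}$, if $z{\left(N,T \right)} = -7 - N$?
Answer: $\frac{9966321}{5231974} \approx 1.9049$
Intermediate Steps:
$X{\left(U \right)} = \frac{2 U^{2}}{3}$ ($X{\left(U \right)} = \frac{U \left(U + U\right)}{3} = \frac{U 2 U}{3} = \frac{2 U^{2}}{3}$)
$\frac{-3233133 - 88974}{-1744058 + X{\left(z{\left(-17,14 \right)} \right)}} = \frac{-3233133 - 88974}{-1744058 + \frac{2 \left(-7 - -17\right)^{2}}{3}} = - \frac{3322107}{-1744058 + \frac{2 \left(-7 + 17\right)^{2}}{3}} = - \frac{3322107}{-1744058 + \frac{2 \cdot 10^{2}}{3}} = - \frac{3322107}{-1744058 + \frac{2}{3} \cdot 100} = - \frac{3322107}{-1744058 + \frac{200}{3}} = - \frac{3322107}{- \frac{5231974}{3}} = \left(-3322107\right) \left(- \frac{3}{5231974}\right) = \frac{9966321}{5231974}$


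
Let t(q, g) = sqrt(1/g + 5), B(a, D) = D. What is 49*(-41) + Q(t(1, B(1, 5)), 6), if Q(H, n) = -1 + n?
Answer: -2004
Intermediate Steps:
t(q, g) = sqrt(5 + 1/g)
49*(-41) + Q(t(1, B(1, 5)), 6) = 49*(-41) + (-1 + 6) = -2009 + 5 = -2004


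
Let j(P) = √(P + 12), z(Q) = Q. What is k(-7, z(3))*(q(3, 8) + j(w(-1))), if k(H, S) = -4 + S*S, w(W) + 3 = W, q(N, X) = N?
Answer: 15 + 10*√2 ≈ 29.142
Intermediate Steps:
w(W) = -3 + W
k(H, S) = -4 + S²
j(P) = √(12 + P)
k(-7, z(3))*(q(3, 8) + j(w(-1))) = (-4 + 3²)*(3 + √(12 + (-3 - 1))) = (-4 + 9)*(3 + √(12 - 4)) = 5*(3 + √8) = 5*(3 + 2*√2) = 15 + 10*√2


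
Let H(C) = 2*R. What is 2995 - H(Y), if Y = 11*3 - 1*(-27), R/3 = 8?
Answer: 2947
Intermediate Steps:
R = 24 (R = 3*8 = 24)
Y = 60 (Y = 33 + 27 = 60)
H(C) = 48 (H(C) = 2*24 = 48)
2995 - H(Y) = 2995 - 1*48 = 2995 - 48 = 2947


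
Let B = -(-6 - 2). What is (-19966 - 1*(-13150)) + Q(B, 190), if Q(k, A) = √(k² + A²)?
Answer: -6816 + 2*√9041 ≈ -6625.8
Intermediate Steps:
B = 8 (B = -1*(-8) = 8)
Q(k, A) = √(A² + k²)
(-19966 - 1*(-13150)) + Q(B, 190) = (-19966 - 1*(-13150)) + √(190² + 8²) = (-19966 + 13150) + √(36100 + 64) = -6816 + √36164 = -6816 + 2*√9041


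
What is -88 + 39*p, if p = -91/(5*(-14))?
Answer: -373/10 ≈ -37.300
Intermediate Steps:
p = 13/10 (p = -91/(-70) = -91*(-1/70) = 13/10 ≈ 1.3000)
-88 + 39*p = -88 + 39*(13/10) = -88 + 507/10 = -373/10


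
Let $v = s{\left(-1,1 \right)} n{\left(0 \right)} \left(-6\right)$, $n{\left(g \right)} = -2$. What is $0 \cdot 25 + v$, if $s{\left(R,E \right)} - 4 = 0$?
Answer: $48$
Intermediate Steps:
$s{\left(R,E \right)} = 4$ ($s{\left(R,E \right)} = 4 + 0 = 4$)
$v = 48$ ($v = 4 \left(-2\right) \left(-6\right) = \left(-8\right) \left(-6\right) = 48$)
$0 \cdot 25 + v = 0 \cdot 25 + 48 = 0 + 48 = 48$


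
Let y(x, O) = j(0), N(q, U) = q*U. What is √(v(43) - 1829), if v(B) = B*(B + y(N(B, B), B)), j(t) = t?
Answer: 2*√5 ≈ 4.4721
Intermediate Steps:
N(q, U) = U*q
y(x, O) = 0
v(B) = B² (v(B) = B*(B + 0) = B*B = B²)
√(v(43) - 1829) = √(43² - 1829) = √(1849 - 1829) = √20 = 2*√5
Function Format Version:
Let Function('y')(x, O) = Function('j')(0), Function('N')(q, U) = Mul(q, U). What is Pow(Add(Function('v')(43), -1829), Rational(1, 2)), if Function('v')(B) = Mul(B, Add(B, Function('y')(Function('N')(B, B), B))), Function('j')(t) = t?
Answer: Mul(2, Pow(5, Rational(1, 2))) ≈ 4.4721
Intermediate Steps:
Function('N')(q, U) = Mul(U, q)
Function('y')(x, O) = 0
Function('v')(B) = Pow(B, 2) (Function('v')(B) = Mul(B, Add(B, 0)) = Mul(B, B) = Pow(B, 2))
Pow(Add(Function('v')(43), -1829), Rational(1, 2)) = Pow(Add(Pow(43, 2), -1829), Rational(1, 2)) = Pow(Add(1849, -1829), Rational(1, 2)) = Pow(20, Rational(1, 2)) = Mul(2, Pow(5, Rational(1, 2)))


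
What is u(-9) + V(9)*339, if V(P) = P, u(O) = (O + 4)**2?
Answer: 3076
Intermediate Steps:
u(O) = (4 + O)**2
u(-9) + V(9)*339 = (4 - 9)**2 + 9*339 = (-5)**2 + 3051 = 25 + 3051 = 3076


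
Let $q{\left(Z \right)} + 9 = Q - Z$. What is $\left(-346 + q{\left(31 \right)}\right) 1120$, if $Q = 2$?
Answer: $-430080$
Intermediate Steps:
$q{\left(Z \right)} = -7 - Z$ ($q{\left(Z \right)} = -9 - \left(-2 + Z\right) = -7 - Z$)
$\left(-346 + q{\left(31 \right)}\right) 1120 = \left(-346 - 38\right) 1120 = \left(-384\right) 1120 = -430080$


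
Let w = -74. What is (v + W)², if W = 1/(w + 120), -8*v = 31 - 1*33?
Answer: 625/8464 ≈ 0.073842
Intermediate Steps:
v = ¼ (v = -(31 - 1*33)/8 = -(31 - 33)/8 = -⅛*(-2) = ¼ ≈ 0.25000)
W = 1/46 (W = 1/(-74 + 120) = 1/46 ≈ 0.021739)
(v + W)² = (¼ + 1/46)² = (25/92)² = 625/8464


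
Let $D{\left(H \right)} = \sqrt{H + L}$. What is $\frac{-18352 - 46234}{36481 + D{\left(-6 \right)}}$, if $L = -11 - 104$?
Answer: $- \frac{1178080933}{665431741} + \frac{355223 i}{665431741} \approx -1.7704 + 0.00053382 i$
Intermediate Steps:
$L = -115$ ($L = -11 - 104 = -115$)
$D{\left(H \right)} = \sqrt{-115 + H}$ ($D{\left(H \right)} = \sqrt{H - 115} = \sqrt{-115 + H}$)
$\frac{-18352 - 46234}{36481 + D{\left(-6 \right)}} = \frac{-18352 - 46234}{36481 + \sqrt{-115 - 6}} = - \frac{64586}{36481 + \sqrt{-121}} = - \frac{64586}{36481 + 11 i} = - 64586 \frac{36481 - 11 i}{1330863482} = - \frac{32293 \left(36481 - 11 i\right)}{665431741}$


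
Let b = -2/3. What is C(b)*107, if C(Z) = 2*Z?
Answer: -428/3 ≈ -142.67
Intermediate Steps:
b = -⅔ (b = -2*⅓ = -⅔ ≈ -0.66667)
C(b)*107 = (2*(-⅔))*107 = -4/3*107 = -428/3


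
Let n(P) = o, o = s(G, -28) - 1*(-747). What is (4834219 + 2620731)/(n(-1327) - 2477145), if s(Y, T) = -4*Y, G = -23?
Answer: -3727475/1238153 ≈ -3.0105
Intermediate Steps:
o = 839 (o = -4*(-23) - 1*(-747) = 92 + 747 = 839)
n(P) = 839
(4834219 + 2620731)/(n(-1327) - 2477145) = (4834219 + 2620731)/(839 - 2477145) = 7454950/(-2476306) = 7454950*(-1/2476306) = -3727475/1238153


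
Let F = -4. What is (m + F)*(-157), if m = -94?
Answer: 15386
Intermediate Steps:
(m + F)*(-157) = (-94 - 4)*(-157) = -98*(-157) = 15386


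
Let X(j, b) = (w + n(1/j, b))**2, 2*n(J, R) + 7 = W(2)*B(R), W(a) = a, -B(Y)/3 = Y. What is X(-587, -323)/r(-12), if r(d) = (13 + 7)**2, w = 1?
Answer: 3736489/1600 ≈ 2335.3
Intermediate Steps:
B(Y) = -3*Y
r(d) = 400 (r(d) = 20**2 = 400)
n(J, R) = -7/2 - 3*R (n(J, R) = -7/2 + (2*(-3*R))/2 = -7/2 + (-6*R)/2 = -7/2 - 3*R)
X(j, b) = (-5/2 - 3*b)**2 (X(j, b) = (1 + (-7/2 - 3*b))**2 = (-5/2 - 3*b)**2)
X(-587, -323)/r(-12) = ((5 + 6*(-323))**2/4)/400 = ((5 - 1938)**2/4)*(1/400) = ((1/4)*(-1933)**2)*(1/400) = ((1/4)*3736489)*(1/400) = (3736489/4)*(1/400) = 3736489/1600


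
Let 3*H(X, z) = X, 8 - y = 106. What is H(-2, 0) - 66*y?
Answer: 19402/3 ≈ 6467.3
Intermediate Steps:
y = -98 (y = 8 - 1*106 = 8 - 106 = -98)
H(X, z) = X/3
H(-2, 0) - 66*y = (1/3)*(-2) - 66*(-98) = -2/3 + 6468 = 19402/3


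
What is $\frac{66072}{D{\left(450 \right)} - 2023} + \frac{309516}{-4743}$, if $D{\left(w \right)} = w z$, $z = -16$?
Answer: $- \frac{1056015188}{14581563} \approx -72.421$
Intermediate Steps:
$D{\left(w \right)} = - 16 w$ ($D{\left(w \right)} = w \left(-16\right) = - 16 w$)
$\frac{66072}{D{\left(450 \right)} - 2023} + \frac{309516}{-4743} = \frac{66072}{\left(-16\right) 450 - 2023} + \frac{309516}{-4743} = \frac{66072}{-7200 - 2023} + 309516 \left(- \frac{1}{4743}\right) = \frac{66072}{-9223} - \frac{103172}{1581} = 66072 \left(- \frac{1}{9223}\right) - \frac{103172}{1581} = - \frac{66072}{9223} - \frac{103172}{1581} = - \frac{1056015188}{14581563}$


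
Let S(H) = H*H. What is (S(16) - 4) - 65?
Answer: 187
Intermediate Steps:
S(H) = H**2
(S(16) - 4) - 65 = (16**2 - 4) - 65 = (256 - 4) - 65 = 252 - 65 = 187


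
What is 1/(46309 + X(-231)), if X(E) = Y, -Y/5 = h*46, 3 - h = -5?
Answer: 1/44469 ≈ 2.2488e-5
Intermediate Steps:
h = 8 (h = 3 - 1*(-5) = 3 + 5 = 8)
Y = -1840 (Y = -40*46 = -5*368 = -1840)
X(E) = -1840
1/(46309 + X(-231)) = 1/(46309 - 1840) = 1/44469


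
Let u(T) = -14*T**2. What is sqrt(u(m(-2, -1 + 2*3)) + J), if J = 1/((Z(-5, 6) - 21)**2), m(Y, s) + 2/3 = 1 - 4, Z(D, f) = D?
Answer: I*sqrt(1145135)/78 ≈ 13.719*I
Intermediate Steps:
m(Y, s) = -11/3 (m(Y, s) = -2/3 + (1 - 4) = -2/3 - 3 = -11/3)
J = 1/676 (J = 1/((-5 - 21)**2) = 1/((-26)**2) = 1/676 ≈ 0.0014793)
sqrt(u(m(-2, -1 + 2*3)) + J) = sqrt(-14*(-11/3)**2 + 1/676) = sqrt(-14*121/9 + 1/676) = sqrt(-1694/9 + 1/676) = sqrt(-1145135/6084) = I*sqrt(1145135)/78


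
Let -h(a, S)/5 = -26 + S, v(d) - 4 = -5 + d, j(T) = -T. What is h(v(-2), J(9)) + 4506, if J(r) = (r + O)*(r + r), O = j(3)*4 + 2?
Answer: 4726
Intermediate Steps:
v(d) = -1 + d (v(d) = 4 + (-5 + d) = -1 + d)
O = -10 (O = -1*3*4 + 2 = -3*4 + 2 = -12 + 2 = -10)
J(r) = 2*r*(-10 + r) (J(r) = (r - 10)*(r + r) = (-10 + r)*(2*r) = 2*r*(-10 + r))
h(a, S) = 130 - 5*S (h(a, S) = -5*(-26 + S) = 130 - 5*S)
h(v(-2), J(9)) + 4506 = (130 - 10*9*(-10 + 9)) + 4506 = (130 - 10*9*(-1)) + 4506 = (130 - 5*(-18)) + 4506 = (130 + 90) + 4506 = 220 + 4506 = 4726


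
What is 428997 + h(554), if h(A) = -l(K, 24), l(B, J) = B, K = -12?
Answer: 429009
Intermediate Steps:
h(A) = 12 (h(A) = -1*(-12) = 12)
428997 + h(554) = 428997 + 12 = 429009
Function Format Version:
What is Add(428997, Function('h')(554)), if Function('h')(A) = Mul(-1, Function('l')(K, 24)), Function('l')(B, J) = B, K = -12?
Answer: 429009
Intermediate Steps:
Function('h')(A) = 12 (Function('h')(A) = Mul(-1, -12) = 12)
Add(428997, Function('h')(554)) = Add(428997, 12) = 429009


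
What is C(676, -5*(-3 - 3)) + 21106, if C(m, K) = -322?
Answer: 20784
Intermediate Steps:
C(676, -5*(-3 - 3)) + 21106 = -322 + 21106 = 20784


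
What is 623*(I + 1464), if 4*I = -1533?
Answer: 2693229/4 ≈ 6.7331e+5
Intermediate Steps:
I = -1533/4 (I = (1/4)*(-1533) = -1533/4 ≈ -383.25)
623*(I + 1464) = 623*(-1533/4 + 1464) = 623*(4323/4) = 2693229/4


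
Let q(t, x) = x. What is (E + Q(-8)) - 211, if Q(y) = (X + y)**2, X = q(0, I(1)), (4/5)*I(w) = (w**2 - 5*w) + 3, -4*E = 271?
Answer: -3091/16 ≈ -193.19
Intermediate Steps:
E = -271/4 (E = -1/4*271 = -271/4 ≈ -67.750)
I(w) = 15/4 - 25*w/4 + 5*w**2/4 (I(w) = 5*((w**2 - 5*w) + 3)/4 = 5*(3 + w**2 - 5*w)/4 = 15/4 - 25*w/4 + 5*w**2/4)
X = -5/4 (X = 15/4 - 25/4*1 + (5/4)*1**2 = 15/4 - 25/4 + (5/4)*1 = 15/4 - 25/4 + 5/4 = -5/4 ≈ -1.2500)
Q(y) = (-5/4 + y)**2
(E + Q(-8)) - 211 = (-271/4 + (-5 + 4*(-8))**2/16) - 211 = (-271/4 + (-5 - 32)**2/16) - 211 = (-271/4 + (1/16)*(-37)**2) - 211 = (-271/4 + (1/16)*1369) - 211 = (-271/4 + 1369/16) - 211 = 285/16 - 211 = -3091/16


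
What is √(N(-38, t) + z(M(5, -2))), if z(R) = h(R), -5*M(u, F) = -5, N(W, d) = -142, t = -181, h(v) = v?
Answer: I*√141 ≈ 11.874*I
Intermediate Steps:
M(u, F) = 1 (M(u, F) = -⅕*(-5) = 1)
z(R) = R
√(N(-38, t) + z(M(5, -2))) = √(-142 + 1) = √(-141) = I*√141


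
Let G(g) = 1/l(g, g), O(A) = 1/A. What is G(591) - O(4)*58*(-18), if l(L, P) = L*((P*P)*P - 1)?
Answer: 31841273472571/121997216370 ≈ 261.00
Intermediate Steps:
l(L, P) = L*(-1 + P**3) (l(L, P) = L*(P**2*P - 1) = L*(P**3 - 1) = L*(-1 + P**3))
G(g) = 1/(g*(-1 + g**3))
G(591) - O(4)*58*(-18) = 1/(591**4 - 1*591) - 58/4*(-18) = 1/(121997216961 - 591) - (1/4)*58*(-18) = 1/121997216370 - 29*(-18)/2 = 1/121997216370 - 1*(-261) = 1/121997216370 + 261 = 31841273472571/121997216370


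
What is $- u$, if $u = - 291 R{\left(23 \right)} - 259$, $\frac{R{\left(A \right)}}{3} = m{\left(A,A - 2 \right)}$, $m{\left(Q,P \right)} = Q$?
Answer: $20338$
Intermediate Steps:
$R{\left(A \right)} = 3 A$
$u = -20338$ ($u = - 291 \cdot 3 \cdot 23 - 259 = \left(-291\right) 69 - 259 = -20079 - 259 = -20338$)
$- u = \left(-1\right) \left(-20338\right) = 20338$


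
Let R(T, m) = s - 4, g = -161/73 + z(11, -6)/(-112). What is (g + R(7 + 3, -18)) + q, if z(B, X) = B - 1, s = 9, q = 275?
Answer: 1135259/4088 ≈ 277.71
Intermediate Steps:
z(B, X) = -1 + B
g = -9381/4088 (g = -161/73 + (-1 + 11)/(-112) = -161*1/73 + 10*(-1/112) = -161/73 - 5/56 = -9381/4088 ≈ -2.2948)
R(T, m) = 5 (R(T, m) = 9 - 4 = 5)
(g + R(7 + 3, -18)) + q = (-9381/4088 + 5) + 275 = 11059/4088 + 275 = 1135259/4088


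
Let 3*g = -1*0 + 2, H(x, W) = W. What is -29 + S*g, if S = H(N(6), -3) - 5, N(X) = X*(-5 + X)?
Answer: -103/3 ≈ -34.333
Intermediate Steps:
g = ⅔ (g = (-1*0 + 2)/3 = (0 + 2)/3 = (⅓)*2 = ⅔ ≈ 0.66667)
S = -8 (S = -3 - 5 = -8)
-29 + S*g = -29 - 8*⅔ = -29 - 16/3 = -103/3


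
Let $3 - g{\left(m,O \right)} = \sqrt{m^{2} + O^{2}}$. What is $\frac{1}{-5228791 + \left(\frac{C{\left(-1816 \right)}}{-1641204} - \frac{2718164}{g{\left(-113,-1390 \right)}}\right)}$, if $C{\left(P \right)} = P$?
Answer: $- \frac{427990804797676961938032}{2237872362281495299765146080909} - \frac{114398627976714141 \sqrt{1944869}}{2237872362281495299765146080909} \approx -1.9132 \cdot 10^{-7}$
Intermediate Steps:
$g{\left(m,O \right)} = 3 - \sqrt{O^{2} + m^{2}}$ ($g{\left(m,O \right)} = 3 - \sqrt{m^{2} + O^{2}} = 3 - \sqrt{O^{2} + m^{2}}$)
$\frac{1}{-5228791 + \left(\frac{C{\left(-1816 \right)}}{-1641204} - \frac{2718164}{g{\left(-113,-1390 \right)}}\right)} = \frac{1}{-5228791 - \left(- \frac{454}{410301} + \frac{2718164}{3 - \sqrt{\left(-1390\right)^{2} + \left(-113\right)^{2}}}\right)} = \frac{1}{-5228791 - \left(- \frac{454}{410301} + \frac{2718164}{3 - \sqrt{1932100 + 12769}}\right)} = \frac{1}{-5228791 - \left(- \frac{454}{410301} + \frac{2718164}{3 - \sqrt{1944869}}\right)} = \frac{1}{- \frac{2145378175637}{410301} - \frac{2718164}{3 - \sqrt{1944869}}}$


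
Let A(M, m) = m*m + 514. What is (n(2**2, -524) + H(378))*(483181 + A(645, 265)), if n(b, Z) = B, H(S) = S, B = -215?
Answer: 90288960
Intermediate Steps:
A(M, m) = 514 + m**2 (A(M, m) = m**2 + 514 = 514 + m**2)
n(b, Z) = -215
(n(2**2, -524) + H(378))*(483181 + A(645, 265)) = (-215 + 378)*(483181 + (514 + 265**2)) = 163*(483181 + (514 + 70225)) = 163*(483181 + 70739) = 163*553920 = 90288960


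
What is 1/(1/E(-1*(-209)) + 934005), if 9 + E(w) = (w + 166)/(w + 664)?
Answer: 2494/2329408179 ≈ 1.0707e-6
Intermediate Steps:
E(w) = -9 + (166 + w)/(664 + w) (E(w) = -9 + (w + 166)/(w + 664) = -9 + (166 + w)/(664 + w))
1/(1/E(-1*(-209)) + 934005) = 1/(1/(2*(-2905 - (-4)*(-209))/(664 - 1*(-209))) + 934005) = 1/(1/(2*(-2905 - 4*209)/(664 + 209)) + 934005) = 1/(1/(2*(-2905 - 836)/873) + 934005) = 1/(1/(2*(1/873)*(-3741)) + 934005) = 1/(1/(-2494/291) + 934005) = 1/(-291/2494 + 934005) = 1/(2329408179/2494) = 2494/2329408179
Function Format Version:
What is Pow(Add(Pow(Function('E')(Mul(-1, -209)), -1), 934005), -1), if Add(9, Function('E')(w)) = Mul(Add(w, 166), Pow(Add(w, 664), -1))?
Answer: Rational(2494, 2329408179) ≈ 1.0707e-6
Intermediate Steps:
Function('E')(w) = Add(-9, Mul(Pow(Add(664, w), -1), Add(166, w))) (Function('E')(w) = Add(-9, Mul(Add(w, 166), Pow(Add(w, 664), -1))) = Add(-9, Mul(Add(166, w), Pow(Add(664, w), -1))) = Add(-9, Mul(Pow(Add(664, w), -1), Add(166, w))))
Pow(Add(Pow(Function('E')(Mul(-1, -209)), -1), 934005), -1) = Pow(Add(Pow(Mul(2, Pow(Add(664, Mul(-1, -209)), -1), Add(-2905, Mul(-4, Mul(-1, -209)))), -1), 934005), -1) = Pow(Add(Pow(Mul(2, Pow(Add(664, 209), -1), Add(-2905, Mul(-4, 209))), -1), 934005), -1) = Pow(Add(Pow(Mul(2, Pow(873, -1), Add(-2905, -836)), -1), 934005), -1) = Pow(Add(Pow(Mul(2, Rational(1, 873), -3741), -1), 934005), -1) = Pow(Add(Pow(Rational(-2494, 291), -1), 934005), -1) = Pow(Add(Rational(-291, 2494), 934005), -1) = Pow(Rational(2329408179, 2494), -1) = Rational(2494, 2329408179)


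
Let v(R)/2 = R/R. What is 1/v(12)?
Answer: ½ ≈ 0.50000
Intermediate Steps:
v(R) = 2 (v(R) = 2*(R/R) = 2*1 = 2)
1/v(12) = 1/2 = ½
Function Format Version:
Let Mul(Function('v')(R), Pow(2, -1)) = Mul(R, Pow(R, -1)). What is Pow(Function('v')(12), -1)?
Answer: Rational(1, 2) ≈ 0.50000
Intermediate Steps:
Function('v')(R) = 2 (Function('v')(R) = Mul(2, Mul(R, Pow(R, -1))) = Mul(2, 1) = 2)
Pow(Function('v')(12), -1) = Pow(2, -1) = Rational(1, 2)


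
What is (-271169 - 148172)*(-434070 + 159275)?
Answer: 115232810095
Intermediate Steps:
(-271169 - 148172)*(-434070 + 159275) = -419341*(-274795) = 115232810095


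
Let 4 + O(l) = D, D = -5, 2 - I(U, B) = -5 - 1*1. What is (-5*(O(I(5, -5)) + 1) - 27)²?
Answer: 169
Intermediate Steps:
I(U, B) = 8 (I(U, B) = 2 - (-5 - 1*1) = 2 - (-5 - 1) = 2 - 1*(-6) = 2 + 6 = 8)
O(l) = -9 (O(l) = -4 - 5 = -9)
(-5*(O(I(5, -5)) + 1) - 27)² = (-5*(-9 + 1) - 27)² = (-5*(-8) - 27)² = (40 - 27)² = 13² = 169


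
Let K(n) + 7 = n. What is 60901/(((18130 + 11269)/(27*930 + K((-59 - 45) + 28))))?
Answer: 1524169327/29399 ≈ 51844.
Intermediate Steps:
K(n) = -7 + n
60901/(((18130 + 11269)/(27*930 + K((-59 - 45) + 28)))) = 60901/(((18130 + 11269)/(27*930 + (-7 + ((-59 - 45) + 28))))) = 60901/((29399/(25110 + (-7 + (-104 + 28))))) = 60901/((29399/(25110 + (-7 - 76)))) = 60901/((29399/(25110 - 83))) = 60901/((29399/25027)) = 60901/((29399*(1/25027))) = 60901/(29399/25027) = 60901*(25027/29399) = 1524169327/29399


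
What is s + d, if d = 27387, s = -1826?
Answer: 25561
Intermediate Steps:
s + d = -1826 + 27387 = 25561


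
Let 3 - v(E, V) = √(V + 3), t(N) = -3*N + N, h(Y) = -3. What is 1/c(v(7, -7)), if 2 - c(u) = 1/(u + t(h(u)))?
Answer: 161/305 + 2*I/305 ≈ 0.52787 + 0.0065574*I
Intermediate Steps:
t(N) = -2*N
v(E, V) = 3 - √(3 + V) (v(E, V) = 3 - √(V + 3) = 3 - √(3 + V))
c(u) = 2 - 1/(6 + u) (c(u) = 2 - 1/(u - 2*(-3)) = 2 - 1/(u + 6) = 2 - 1/(6 + u))
1/c(v(7, -7)) = 1/((11 + 2*(3 - √(3 - 7)))/(6 + (3 - √(3 - 7)))) = 1/((11 + 2*(3 - √(-4)))/(6 + (3 - √(-4)))) = 1/((11 + 2*(3 - 2*I))/(6 + (3 - 2*I))) = 1/((11 + (6 - 4*I))/(9 - 2*I)) = 1/(((9 + 2*I)/85)*(17 - 4*I)) = 1/((9 + 2*I)*(17 - 4*I)/85) = (9 - 2*I)*(17 + 4*I)/305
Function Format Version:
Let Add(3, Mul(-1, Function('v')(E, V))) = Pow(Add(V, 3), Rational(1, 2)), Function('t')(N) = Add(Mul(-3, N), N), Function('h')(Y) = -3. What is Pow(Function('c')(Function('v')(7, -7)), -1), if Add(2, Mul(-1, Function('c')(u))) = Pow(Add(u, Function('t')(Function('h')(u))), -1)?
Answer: Add(Rational(161, 305), Mul(Rational(2, 305), I)) ≈ Add(0.52787, Mul(0.0065574, I))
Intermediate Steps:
Function('t')(N) = Mul(-2, N)
Function('v')(E, V) = Add(3, Mul(-1, Pow(Add(3, V), Rational(1, 2)))) (Function('v')(E, V) = Add(3, Mul(-1, Pow(Add(V, 3), Rational(1, 2)))) = Add(3, Mul(-1, Pow(Add(3, V), Rational(1, 2)))))
Function('c')(u) = Add(2, Mul(-1, Pow(Add(6, u), -1))) (Function('c')(u) = Add(2, Mul(-1, Pow(Add(u, Mul(-2, -3)), -1))) = Add(2, Mul(-1, Pow(Add(u, 6), -1))) = Add(2, Mul(-1, Pow(Add(6, u), -1))))
Pow(Function('c')(Function('v')(7, -7)), -1) = Pow(Mul(Pow(Add(6, Add(3, Mul(-1, Pow(Add(3, -7), Rational(1, 2))))), -1), Add(11, Mul(2, Add(3, Mul(-1, Pow(Add(3, -7), Rational(1, 2))))))), -1) = Pow(Mul(Pow(Add(6, Add(3, Mul(-1, Pow(-4, Rational(1, 2))))), -1), Add(11, Mul(2, Add(3, Mul(-1, Pow(-4, Rational(1, 2))))))), -1) = Pow(Mul(Pow(Add(6, Add(3, Mul(-1, Mul(2, I)))), -1), Add(11, Mul(2, Add(3, Mul(-1, Mul(2, I)))))), -1) = Pow(Mul(Pow(Add(6, Add(3, Mul(-2, I))), -1), Add(11, Mul(2, Add(3, Mul(-2, I))))), -1) = Pow(Mul(Pow(Add(9, Mul(-2, I)), -1), Add(11, Add(6, Mul(-4, I)))), -1) = Pow(Mul(Mul(Rational(1, 85), Add(9, Mul(2, I))), Add(17, Mul(-4, I))), -1) = Pow(Mul(Rational(1, 85), Add(9, Mul(2, I)), Add(17, Mul(-4, I))), -1) = Mul(Rational(1, 305), Add(9, Mul(-2, I)), Add(17, Mul(4, I)))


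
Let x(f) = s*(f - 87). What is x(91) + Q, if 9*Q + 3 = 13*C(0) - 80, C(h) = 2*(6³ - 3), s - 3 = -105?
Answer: 1783/9 ≈ 198.11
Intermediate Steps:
s = -102 (s = 3 - 105 = -102)
C(h) = 426 (C(h) = 2*(216 - 3) = 2*213 = 426)
x(f) = 8874 - 102*f (x(f) = -102*(f - 87) = -102*(-87 + f) = 8874 - 102*f)
Q = 5455/9 (Q = -⅓ + (13*426 - 80)/9 = -⅓ + (5538 - 80)/9 = -⅓ + (⅑)*5458 = -⅓ + 5458/9 = 5455/9 ≈ 606.11)
x(91) + Q = (8874 - 102*91) + 5455/9 = (8874 - 9282) + 5455/9 = -408 + 5455/9 = 1783/9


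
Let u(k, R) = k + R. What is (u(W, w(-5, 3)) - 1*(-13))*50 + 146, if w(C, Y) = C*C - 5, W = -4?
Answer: 1596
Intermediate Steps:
w(C, Y) = -5 + C² (w(C, Y) = C² - 5 = -5 + C²)
u(k, R) = R + k
(u(W, w(-5, 3)) - 1*(-13))*50 + 146 = (((-5 + (-5)²) - 4) - 1*(-13))*50 + 146 = (((-5 + 25) - 4) + 13)*50 + 146 = ((20 - 4) + 13)*50 + 146 = (16 + 13)*50 + 146 = 29*50 + 146 = 1450 + 146 = 1596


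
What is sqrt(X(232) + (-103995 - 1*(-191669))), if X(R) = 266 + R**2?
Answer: 2*sqrt(35441) ≈ 376.52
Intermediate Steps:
sqrt(X(232) + (-103995 - 1*(-191669))) = sqrt((266 + 232**2) + (-103995 - 1*(-191669))) = sqrt((266 + 53824) + (-103995 + 191669)) = sqrt(54090 + 87674) = sqrt(141764) = 2*sqrt(35441)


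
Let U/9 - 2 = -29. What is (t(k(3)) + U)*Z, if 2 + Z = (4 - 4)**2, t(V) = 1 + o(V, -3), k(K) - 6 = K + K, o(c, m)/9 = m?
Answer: 538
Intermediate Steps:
U = -243 (U = 18 + 9*(-29) = 18 - 261 = -243)
o(c, m) = 9*m
k(K) = 6 + 2*K (k(K) = 6 + (K + K) = 6 + 2*K)
t(V) = -26 (t(V) = 1 + 9*(-3) = 1 - 27 = -26)
Z = -2 (Z = -2 + (4 - 4)**2 = -2 + 0**2 = -2 + 0 = -2)
(t(k(3)) + U)*Z = (-26 - 243)*(-2) = -269*(-2) = 538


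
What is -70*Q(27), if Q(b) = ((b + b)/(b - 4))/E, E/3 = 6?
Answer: -210/23 ≈ -9.1304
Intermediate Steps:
E = 18 (E = 3*6 = 18)
Q(b) = b/(9*(-4 + b)) (Q(b) = ((b + b)/(b - 4))/18 = ((2*b)/(-4 + b))*(1/18) = (2*b/(-4 + b))*(1/18) = b/(9*(-4 + b)))
-70*Q(27) = -70*27/(9*(-4 + 27)) = -70*27/(9*23) = -70*3/23 = -210/23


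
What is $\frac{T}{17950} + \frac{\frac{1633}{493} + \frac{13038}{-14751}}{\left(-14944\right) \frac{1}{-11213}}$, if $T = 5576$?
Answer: $\frac{693432931735657}{325123561514400} \approx 2.1328$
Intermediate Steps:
$\frac{T}{17950} + \frac{\frac{1633}{493} + \frac{13038}{-14751}}{\left(-14944\right) \frac{1}{-11213}} = \frac{5576}{17950} + \frac{\frac{1633}{493} + \frac{13038}{-14751}}{\left(-14944\right) \frac{1}{-11213}} = 5576 \cdot \frac{1}{17950} + \frac{1633 \cdot \frac{1}{493} + 13038 \left(- \frac{1}{14751}\right)}{\left(-14944\right) \left(- \frac{1}{11213}\right)} = \frac{2788}{8975} + \frac{\frac{1633}{493} - \frac{4346}{4917}}{\frac{14944}{11213}} = \frac{2788}{8975} + \frac{5886883}{2424081} \cdot \frac{11213}{14944} = \frac{2788}{8975} + \frac{66009619079}{36225466464} = \frac{693432931735657}{325123561514400}$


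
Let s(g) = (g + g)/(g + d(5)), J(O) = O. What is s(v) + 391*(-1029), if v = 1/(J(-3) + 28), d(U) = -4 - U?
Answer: -45061969/112 ≈ -4.0234e+5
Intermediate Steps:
v = 1/25 (v = 1/(-3 + 28) = 1/25 ≈ 0.040000)
s(g) = 2*g/(-9 + g) (s(g) = (g + g)/(g + (-4 - 1*5)) = (2*g)/(g + (-4 - 5)) = (2*g)/(g - 9) = (2*g)/(-9 + g) = 2*g/(-9 + g))
s(v) + 391*(-1029) = 2*(1/25)/(-9 + 1/25) + 391*(-1029) = 2*(1/25)/(-224/25) - 402339 = 2*(1/25)*(-25/224) - 402339 = -1/112 - 402339 = -45061969/112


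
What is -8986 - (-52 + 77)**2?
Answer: -9611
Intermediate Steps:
-8986 - (-52 + 77)**2 = -8986 - 1*25**2 = -8986 - 1*625 = -8986 - 625 = -9611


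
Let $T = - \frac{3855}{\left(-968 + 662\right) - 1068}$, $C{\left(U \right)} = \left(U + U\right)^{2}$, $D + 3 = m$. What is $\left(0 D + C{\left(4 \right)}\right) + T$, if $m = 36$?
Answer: $\frac{30597}{458} \approx 66.806$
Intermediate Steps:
$D = 33$ ($D = -3 + 36 = 33$)
$C{\left(U \right)} = 4 U^{2}$ ($C{\left(U \right)} = \left(2 U\right)^{2} = 4 U^{2}$)
$T = \frac{1285}{458}$ ($T = - \frac{3855}{-306 - 1068} = - \frac{3855}{-1374} = \left(-3855\right) \left(- \frac{1}{1374}\right) = \frac{1285}{458} \approx 2.8057$)
$\left(0 D + C{\left(4 \right)}\right) + T = \left(0 \cdot 33 + 4 \cdot 4^{2}\right) + \frac{1285}{458} = \left(0 + 4 \cdot 16\right) + \frac{1285}{458} = \left(0 + 64\right) + \frac{1285}{458} = 64 + \frac{1285}{458} = \frac{30597}{458}$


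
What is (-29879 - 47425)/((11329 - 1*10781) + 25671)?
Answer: -77304/26219 ≈ -2.9484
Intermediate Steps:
(-29879 - 47425)/((11329 - 1*10781) + 25671) = -77304/((11329 - 10781) + 25671) = -77304/(548 + 25671) = -77304/26219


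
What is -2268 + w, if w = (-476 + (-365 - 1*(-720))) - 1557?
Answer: -3946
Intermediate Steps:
w = -1678 (w = (-476 + (-365 + 720)) - 1557 = (-476 + 355) - 1557 = -121 - 1557 = -1678)
-2268 + w = -2268 - 1678 = -3946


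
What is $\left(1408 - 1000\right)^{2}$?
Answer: $166464$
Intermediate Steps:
$\left(1408 - 1000\right)^{2} = 408^{2} = 166464$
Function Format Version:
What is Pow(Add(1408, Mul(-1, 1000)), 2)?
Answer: 166464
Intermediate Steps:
Pow(Add(1408, Mul(-1, 1000)), 2) = Pow(Add(1408, -1000), 2) = Pow(408, 2) = 166464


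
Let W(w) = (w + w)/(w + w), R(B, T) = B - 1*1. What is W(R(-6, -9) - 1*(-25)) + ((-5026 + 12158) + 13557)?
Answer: 20690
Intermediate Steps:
R(B, T) = -1 + B (R(B, T) = B - 1 = -1 + B)
W(w) = 1 (W(w) = (2*w)/((2*w)) = (2*w)*(1/(2*w)) = 1)
W(R(-6, -9) - 1*(-25)) + ((-5026 + 12158) + 13557) = 1 + ((-5026 + 12158) + 13557) = 1 + (7132 + 13557) = 1 + 20689 = 20690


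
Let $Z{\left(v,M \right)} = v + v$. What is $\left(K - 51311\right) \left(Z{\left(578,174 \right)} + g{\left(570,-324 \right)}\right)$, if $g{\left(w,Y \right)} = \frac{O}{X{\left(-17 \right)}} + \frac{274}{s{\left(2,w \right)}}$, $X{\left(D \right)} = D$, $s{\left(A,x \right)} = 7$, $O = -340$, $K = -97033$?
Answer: $-180259152$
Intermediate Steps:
$Z{\left(v,M \right)} = 2 v$
$g{\left(w,Y \right)} = \frac{414}{7}$ ($g{\left(w,Y \right)} = - \frac{340}{-17} + \frac{274}{7} = \left(-340\right) \left(- \frac{1}{17}\right) + 274 \cdot \frac{1}{7} = 20 + \frac{274}{7} = \frac{414}{7}$)
$\left(K - 51311\right) \left(Z{\left(578,174 \right)} + g{\left(570,-324 \right)}\right) = \left(-97033 - 51311\right) \left(2 \cdot 578 + \frac{414}{7}\right) = - 148344 \left(1156 + \frac{414}{7}\right) = \left(-148344\right) \frac{8506}{7} = -180259152$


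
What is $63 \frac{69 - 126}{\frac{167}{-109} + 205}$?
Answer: $- \frac{391419}{22178} \approx -17.649$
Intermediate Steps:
$63 \frac{69 - 126}{\frac{167}{-109} + 205} = 63 \left(- \frac{57}{167 \left(- \frac{1}{109}\right) + 205}\right) = 63 \left(- \frac{57}{- \frac{167}{109} + 205}\right) = 63 \left(- \frac{57}{\frac{22178}{109}}\right) = 63 \left(\left(-57\right) \frac{109}{22178}\right) = 63 \left(- \frac{6213}{22178}\right) = - \frac{391419}{22178}$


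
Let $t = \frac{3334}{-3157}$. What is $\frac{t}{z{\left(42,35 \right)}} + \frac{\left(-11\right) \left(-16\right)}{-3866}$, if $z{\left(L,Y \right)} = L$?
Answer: $- \frac{9056447}{128152101} \approx -0.07067$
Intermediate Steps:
$t = - \frac{3334}{3157}$ ($t = 3334 \left(- \frac{1}{3157}\right) = - \frac{3334}{3157} \approx -1.0561$)
$\frac{t}{z{\left(42,35 \right)}} + \frac{\left(-11\right) \left(-16\right)}{-3866} = - \frac{3334}{3157 \cdot 42} + \frac{\left(-11\right) \left(-16\right)}{-3866} = \left(- \frac{3334}{3157}\right) \frac{1}{42} + 176 \left(- \frac{1}{3866}\right) = - \frac{1667}{66297} - \frac{88}{1933} = - \frac{9056447}{128152101}$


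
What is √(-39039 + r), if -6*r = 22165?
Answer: 11*I*√12714/6 ≈ 206.72*I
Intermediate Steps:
r = -22165/6 (r = -⅙*22165 = -22165/6 ≈ -3694.2)
√(-39039 + r) = √(-39039 - 22165/6) = √(-256399/6) = 11*I*√12714/6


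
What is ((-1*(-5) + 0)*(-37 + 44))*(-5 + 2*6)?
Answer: 245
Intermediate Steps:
((-1*(-5) + 0)*(-37 + 44))*(-5 + 2*6) = ((5 + 0)*7)*(-5 + 12) = (5*7)*7 = 35*7 = 245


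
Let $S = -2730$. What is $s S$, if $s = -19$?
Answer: $51870$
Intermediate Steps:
$s S = \left(-19\right) \left(-2730\right) = 51870$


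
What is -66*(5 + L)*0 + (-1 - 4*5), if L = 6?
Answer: -21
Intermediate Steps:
-66*(5 + L)*0 + (-1 - 4*5) = -66*(5 + 6)*0 + (-1 - 4*5) = -726*0 + (-1 - 20) = -66*0 - 21 = 0 - 21 = -21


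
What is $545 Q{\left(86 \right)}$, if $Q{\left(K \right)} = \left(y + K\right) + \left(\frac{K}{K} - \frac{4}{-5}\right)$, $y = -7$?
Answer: $44036$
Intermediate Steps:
$Q{\left(K \right)} = - \frac{26}{5} + K$ ($Q{\left(K \right)} = \left(-7 + K\right) + \left(\frac{K}{K} - \frac{4}{-5}\right) = \left(-7 + K\right) + \left(1 - - \frac{4}{5}\right) = \left(-7 + K\right) + \left(1 + \frac{4}{5}\right) = \left(-7 + K\right) + \frac{9}{5} = - \frac{26}{5} + K$)
$545 Q{\left(86 \right)} = 545 \left(- \frac{26}{5} + 86\right) = 545 \cdot \frac{404}{5} = 44036$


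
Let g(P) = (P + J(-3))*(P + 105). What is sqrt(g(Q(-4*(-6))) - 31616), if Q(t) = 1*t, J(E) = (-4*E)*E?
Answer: 2*I*sqrt(8291) ≈ 182.11*I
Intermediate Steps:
J(E) = -4*E**2
Q(t) = t
g(P) = (-36 + P)*(105 + P) (g(P) = (P - 4*(-3)**2)*(P + 105) = (P - 4*9)*(105 + P) = (P - 36)*(105 + P) = (-36 + P)*(105 + P))
sqrt(g(Q(-4*(-6))) - 31616) = sqrt((-3780 + (-4*(-6))**2 + 69*(-4*(-6))) - 31616) = sqrt((-3780 + 24**2 + 69*24) - 31616) = sqrt((-3780 + 576 + 1656) - 31616) = sqrt(-1548 - 31616) = sqrt(-33164) = 2*I*sqrt(8291)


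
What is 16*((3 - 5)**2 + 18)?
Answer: 352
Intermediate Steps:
16*((3 - 5)**2 + 18) = 16*((-2)**2 + 18) = 16*(4 + 18) = 16*22 = 352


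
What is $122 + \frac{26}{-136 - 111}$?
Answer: $\frac{2316}{19} \approx 121.89$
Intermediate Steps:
$122 + \frac{26}{-136 - 111} = 122 + \frac{26}{-247} = 122 + 26 \left(- \frac{1}{247}\right) = 122 - \frac{2}{19} = \frac{2316}{19}$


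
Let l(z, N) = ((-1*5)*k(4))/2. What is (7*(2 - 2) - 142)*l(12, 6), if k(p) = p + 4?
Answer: 2840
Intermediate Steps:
k(p) = 4 + p
l(z, N) = -20 (l(z, N) = ((-1*5)*(4 + 4))/2 = -5*8*(1/2) = -40*1/2 = -20)
(7*(2 - 2) - 142)*l(12, 6) = (7*(2 - 2) - 142)*(-20) = (7*0 - 142)*(-20) = (0 - 142)*(-20) = -142*(-20) = 2840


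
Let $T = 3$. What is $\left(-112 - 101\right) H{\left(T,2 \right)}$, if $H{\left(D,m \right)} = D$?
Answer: $-639$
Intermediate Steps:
$\left(-112 - 101\right) H{\left(T,2 \right)} = \left(-112 - 101\right) 3 = \left(-213\right) 3 = -639$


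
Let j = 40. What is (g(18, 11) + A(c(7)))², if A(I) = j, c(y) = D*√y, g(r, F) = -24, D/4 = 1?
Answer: 256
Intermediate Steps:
D = 4 (D = 4*1 = 4)
c(y) = 4*√y
A(I) = 40
(g(18, 11) + A(c(7)))² = (-24 + 40)² = 16² = 256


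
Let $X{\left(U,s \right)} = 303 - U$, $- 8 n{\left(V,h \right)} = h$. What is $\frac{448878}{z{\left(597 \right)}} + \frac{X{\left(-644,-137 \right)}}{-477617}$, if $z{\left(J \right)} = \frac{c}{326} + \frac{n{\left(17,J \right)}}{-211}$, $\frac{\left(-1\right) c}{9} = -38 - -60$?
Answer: $- \frac{19662869168242697}{11112714739} \approx -1.7694 \cdot 10^{6}$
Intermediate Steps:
$n{\left(V,h \right)} = - \frac{h}{8}$
$c = -198$ ($c = - 9 \left(-38 - -60\right) = - 9 \left(-38 + 60\right) = \left(-9\right) 22 = -198$)
$z{\left(J \right)} = - \frac{99}{163} + \frac{J}{1688}$ ($z{\left(J \right)} = - \frac{198}{326} + \frac{\left(- \frac{1}{8}\right) J}{-211} = \left(-198\right) \frac{1}{326} + - \frac{J}{8} \left(- \frac{1}{211}\right) = - \frac{99}{163} + \frac{J}{1688}$)
$\frac{448878}{z{\left(597 \right)}} + \frac{X{\left(-644,-137 \right)}}{-477617} = \frac{448878}{- \frac{99}{163} + \frac{1}{1688} \cdot 597} + \frac{303 - -644}{-477617} = \frac{448878}{- \frac{99}{163} + \frac{597}{1688}} + \left(303 + 644\right) \left(- \frac{1}{477617}\right) = \frac{448878}{- \frac{69801}{275144}} + 947 \left(- \frac{1}{477617}\right) = 448878 \left(- \frac{275144}{69801}\right) - \frac{947}{477617} = - \frac{41168696144}{23267} - \frac{947}{477617} = - \frac{19662869168242697}{11112714739}$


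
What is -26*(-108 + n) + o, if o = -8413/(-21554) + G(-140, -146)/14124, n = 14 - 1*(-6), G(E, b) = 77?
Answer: 31666060969/13837668 ≈ 2288.4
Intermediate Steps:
n = 20 (n = 14 + 6 = 20)
o = 5476585/13837668 (o = -8413/(-21554) + 77/14124 = -8413*(-1/21554) + 77*(1/14124) = 8413/21554 + 7/1284 = 5476585/13837668 ≈ 0.39577)
-26*(-108 + n) + o = -26*(-108 + 20) + 5476585/13837668 = -26*(-88) + 5476585/13837668 = 2288 + 5476585/13837668 = 31666060969/13837668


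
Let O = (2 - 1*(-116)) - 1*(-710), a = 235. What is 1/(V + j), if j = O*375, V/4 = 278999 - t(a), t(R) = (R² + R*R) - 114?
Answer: 1/985152 ≈ 1.0151e-6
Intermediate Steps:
t(R) = -114 + 2*R² (t(R) = (R² + R²) - 114 = 2*R² - 114 = -114 + 2*R²)
O = 828 (O = (2 + 116) + 710 = 118 + 710 = 828)
V = 674652 (V = 4*(278999 - (-114 + 2*235²)) = 4*(278999 - (-114 + 2*55225)) = 4*(278999 - (-114 + 110450)) = 4*(278999 - 1*110336) = 4*(278999 - 110336) = 4*168663 = 674652)
j = 310500 (j = 828*375 = 310500)
1/(V + j) = 1/(674652 + 310500) = 1/985152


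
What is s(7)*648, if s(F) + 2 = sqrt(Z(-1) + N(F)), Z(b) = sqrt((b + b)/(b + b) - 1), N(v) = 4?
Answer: 0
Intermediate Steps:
Z(b) = 0 (Z(b) = sqrt((2*b)/((2*b)) - 1) = sqrt((2*b)*(1/(2*b)) - 1) = sqrt(1 - 1) = sqrt(0) = 0)
s(F) = 0 (s(F) = -2 + sqrt(0 + 4) = -2 + sqrt(4) = -2 + 2 = 0)
s(7)*648 = 0*648 = 0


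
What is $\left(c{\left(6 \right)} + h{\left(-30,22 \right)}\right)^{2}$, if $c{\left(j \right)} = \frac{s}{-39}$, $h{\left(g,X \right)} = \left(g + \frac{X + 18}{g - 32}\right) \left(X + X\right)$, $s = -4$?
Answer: $\frac{2657147765776}{1461681} \approx 1.8179 \cdot 10^{6}$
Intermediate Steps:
$h{\left(g,X \right)} = 2 X \left(g + \frac{18 + X}{-32 + g}\right)$ ($h{\left(g,X \right)} = \left(g + \frac{18 + X}{-32 + g}\right) 2 X = 2 X \left(g + \frac{18 + X}{-32 + g}\right)$)
$c{\left(j \right)} = \frac{4}{39}$ ($c{\left(j \right)} = - \frac{4}{-39} = \left(-4\right) \left(- \frac{1}{39}\right) = \frac{4}{39}$)
$\left(c{\left(6 \right)} + h{\left(-30,22 \right)}\right)^{2} = \left(\frac{4}{39} + 2 \cdot 22 \frac{1}{-32 - 30} \left(18 + 22 + \left(-30\right)^{2} - -960\right)\right)^{2} = \left(\frac{4}{39} + 2 \cdot 22 \frac{1}{-62} \left(18 + 22 + 900 + 960\right)\right)^{2} = \left(\frac{4}{39} + 2 \cdot 22 \left(- \frac{1}{62}\right) 1900\right)^{2} = \left(\frac{4}{39} - \frac{41800}{31}\right)^{2} = \left(- \frac{1630076}{1209}\right)^{2} = \frac{2657147765776}{1461681}$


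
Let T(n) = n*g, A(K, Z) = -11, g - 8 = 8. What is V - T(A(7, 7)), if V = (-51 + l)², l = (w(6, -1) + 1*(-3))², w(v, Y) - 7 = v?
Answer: 2577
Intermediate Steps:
g = 16 (g = 8 + 8 = 16)
w(v, Y) = 7 + v
l = 100 (l = ((7 + 6) + 1*(-3))² = (13 - 3)² = 10² = 100)
T(n) = 16*n (T(n) = n*16 = 16*n)
V = 2401 (V = (-51 + 100)² = 49² = 2401)
V - T(A(7, 7)) = 2401 - 16*(-11) = 2401 - 1*(-176) = 2401 + 176 = 2577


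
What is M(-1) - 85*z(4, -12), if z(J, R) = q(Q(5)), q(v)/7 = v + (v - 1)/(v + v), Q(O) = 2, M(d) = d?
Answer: -5359/4 ≈ -1339.8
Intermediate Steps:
q(v) = 7*v + 7*(-1 + v)/(2*v) (q(v) = 7*(v + (v - 1)/(v + v)) = 7*(v + (-1 + v)/((2*v))) = 7*(v + (-1 + v)*(1/(2*v))) = 7*(v + (-1 + v)/(2*v)) = 7*v + 7*(-1 + v)/(2*v))
z(J, R) = 63/4 (z(J, R) = 7/2 + 7*2 - 7/2/2 = 7/2 + 14 - 7/2*½ = 7/2 + 14 - 7/4 = 63/4)
M(-1) - 85*z(4, -12) = -1 - 85*63/4 = -1 - 5355/4 = -5359/4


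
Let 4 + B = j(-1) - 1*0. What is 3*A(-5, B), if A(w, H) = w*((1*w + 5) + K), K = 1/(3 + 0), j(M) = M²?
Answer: -5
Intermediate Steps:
K = ⅓ (K = 1/3 = ⅓ ≈ 0.33333)
B = -3 (B = -4 + ((-1)² - 1*0) = -4 + (1 + 0) = -4 + 1 = -3)
A(w, H) = w*(16/3 + w) (A(w, H) = w*((1*w + 5) + ⅓) = w*((w + 5) + ⅓) = w*((5 + w) + ⅓) = w*(16/3 + w))
3*A(-5, B) = 3*((⅓)*(-5)*(16 + 3*(-5))) = 3*((⅓)*(-5)*(16 - 15)) = 3*((⅓)*(-5)*1) = 3*(-5/3) = -5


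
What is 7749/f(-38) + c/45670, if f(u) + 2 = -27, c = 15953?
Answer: -353434193/1324430 ≈ -266.86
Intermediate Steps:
f(u) = -29 (f(u) = -2 - 27 = -29)
7749/f(-38) + c/45670 = 7749/(-29) + 15953/45670 = 7749*(-1/29) + 15953*(1/45670) = -7749/29 + 15953/45670 = -353434193/1324430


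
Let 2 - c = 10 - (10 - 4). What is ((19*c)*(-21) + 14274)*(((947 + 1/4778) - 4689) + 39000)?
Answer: 1269535095600/2389 ≈ 5.3141e+8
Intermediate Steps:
c = -2 (c = 2 - (10 - (10 - 4)) = 2 - (10 - 1*6) = 2 - (10 - 6) = 2 - 1*4 = 2 - 4 = -2)
((19*c)*(-21) + 14274)*(((947 + 1/4778) - 4689) + 39000) = ((19*(-2))*(-21) + 14274)*(((947 + 1/4778) - 4689) + 39000) = (-38*(-21) + 14274)*(((947 + 1/4778) - 4689) + 39000) = (798 + 14274)*((4524767/4778 - 4689) + 39000) = 15072*(-17879275/4778 + 39000) = 15072*(168462725/4778) = 1269535095600/2389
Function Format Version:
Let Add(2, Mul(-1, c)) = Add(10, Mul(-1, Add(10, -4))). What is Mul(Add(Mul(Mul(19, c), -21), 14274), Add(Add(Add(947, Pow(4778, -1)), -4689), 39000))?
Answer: Rational(1269535095600, 2389) ≈ 5.3141e+8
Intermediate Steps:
c = -2 (c = Add(2, Mul(-1, Add(10, Mul(-1, Add(10, -4))))) = Add(2, Mul(-1, Add(10, Mul(-1, 6)))) = Add(2, Mul(-1, Add(10, -6))) = Add(2, Mul(-1, 4)) = Add(2, -4) = -2)
Mul(Add(Mul(Mul(19, c), -21), 14274), Add(Add(Add(947, Pow(4778, -1)), -4689), 39000)) = Mul(Add(Mul(Mul(19, -2), -21), 14274), Add(Add(Add(947, Pow(4778, -1)), -4689), 39000)) = Mul(Add(Mul(-38, -21), 14274), Add(Add(Add(947, Rational(1, 4778)), -4689), 39000)) = Mul(Add(798, 14274), Add(Add(Rational(4524767, 4778), -4689), 39000)) = Mul(15072, Add(Rational(-17879275, 4778), 39000)) = Mul(15072, Rational(168462725, 4778)) = Rational(1269535095600, 2389)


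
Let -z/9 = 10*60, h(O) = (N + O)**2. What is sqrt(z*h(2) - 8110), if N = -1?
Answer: I*sqrt(13510) ≈ 116.23*I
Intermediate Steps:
h(O) = (-1 + O)**2
z = -5400 (z = -90*60 = -9*600 = -5400)
sqrt(z*h(2) - 8110) = sqrt(-5400*(-1 + 2)**2 - 8110) = sqrt(-5400*1**2 - 8110) = sqrt(-5400*1 - 8110) = sqrt(-5400 - 8110) = sqrt(-13510) = I*sqrt(13510)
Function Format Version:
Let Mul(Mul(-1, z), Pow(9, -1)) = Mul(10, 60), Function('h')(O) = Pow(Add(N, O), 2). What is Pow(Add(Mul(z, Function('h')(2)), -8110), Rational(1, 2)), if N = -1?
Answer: Mul(I, Pow(13510, Rational(1, 2))) ≈ Mul(116.23, I)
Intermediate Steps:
Function('h')(O) = Pow(Add(-1, O), 2)
z = -5400 (z = Mul(-9, Mul(10, 60)) = Mul(-9, 600) = -5400)
Pow(Add(Mul(z, Function('h')(2)), -8110), Rational(1, 2)) = Pow(Add(Mul(-5400, Pow(Add(-1, 2), 2)), -8110), Rational(1, 2)) = Pow(Add(Mul(-5400, Pow(1, 2)), -8110), Rational(1, 2)) = Pow(Add(Mul(-5400, 1), -8110), Rational(1, 2)) = Pow(Add(-5400, -8110), Rational(1, 2)) = Pow(-13510, Rational(1, 2)) = Mul(I, Pow(13510, Rational(1, 2)))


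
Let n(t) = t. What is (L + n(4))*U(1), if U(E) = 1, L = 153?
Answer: 157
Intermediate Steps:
(L + n(4))*U(1) = (153 + 4)*1 = 157*1 = 157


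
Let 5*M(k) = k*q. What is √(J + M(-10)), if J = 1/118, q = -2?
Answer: √55814/118 ≈ 2.0021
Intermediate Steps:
M(k) = -2*k/5 (M(k) = (k*(-2))/5 = (-2*k)/5 = -2*k/5)
J = 1/118 ≈ 0.0084746
√(J + M(-10)) = √(1/118 - ⅖*(-10)) = √(1/118 + 4) = √(473/118) = √55814/118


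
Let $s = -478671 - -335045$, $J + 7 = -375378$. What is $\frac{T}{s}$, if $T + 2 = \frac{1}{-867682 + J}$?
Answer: $\frac{2486135}{178536740942} \approx 1.3925 \cdot 10^{-5}$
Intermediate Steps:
$J = -375385$ ($J = -7 - 375378 = -375385$)
$T = - \frac{2486135}{1243067}$ ($T = -2 + \frac{1}{-867682 - 375385} = -2 + \frac{1}{-1243067} = -2 - \frac{1}{1243067} = - \frac{2486135}{1243067} \approx -2.0$)
$s = -143626$ ($s = -478671 + 335045 = -143626$)
$\frac{T}{s} = - \frac{2486135}{1243067 \left(-143626\right)} = \left(- \frac{2486135}{1243067}\right) \left(- \frac{1}{143626}\right) = \frac{2486135}{178536740942}$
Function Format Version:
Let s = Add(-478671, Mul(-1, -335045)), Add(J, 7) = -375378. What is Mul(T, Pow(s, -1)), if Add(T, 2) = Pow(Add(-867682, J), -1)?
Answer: Rational(2486135, 178536740942) ≈ 1.3925e-5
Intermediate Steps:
J = -375385 (J = Add(-7, -375378) = -375385)
T = Rational(-2486135, 1243067) (T = Add(-2, Pow(Add(-867682, -375385), -1)) = Add(-2, Pow(-1243067, -1)) = Add(-2, Rational(-1, 1243067)) = Rational(-2486135, 1243067) ≈ -2.0000)
s = -143626 (s = Add(-478671, 335045) = -143626)
Mul(T, Pow(s, -1)) = Mul(Rational(-2486135, 1243067), Pow(-143626, -1)) = Mul(Rational(-2486135, 1243067), Rational(-1, 143626)) = Rational(2486135, 178536740942)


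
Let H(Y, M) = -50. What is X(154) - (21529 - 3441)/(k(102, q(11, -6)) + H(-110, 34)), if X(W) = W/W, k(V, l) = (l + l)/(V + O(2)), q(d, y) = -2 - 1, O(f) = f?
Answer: 49641/137 ≈ 362.34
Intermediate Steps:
q(d, y) = -3
k(V, l) = 2*l/(2 + V) (k(V, l) = (l + l)/(V + 2) = (2*l)/(2 + V) = 2*l/(2 + V))
X(W) = 1
X(154) - (21529 - 3441)/(k(102, q(11, -6)) + H(-110, 34)) = 1 - (21529 - 3441)/(2*(-3)/(2 + 102) - 50) = 1 - 18088/(2*(-3)/104 - 50) = 1 - 18088/(2*(-3)*(1/104) - 50) = 1 - 18088/(-3/52 - 50) = 1 - 18088/(-2603/52) = 1 - 18088*(-52)/2603 = 1 - 1*(-49504/137) = 1 + 49504/137 = 49641/137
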